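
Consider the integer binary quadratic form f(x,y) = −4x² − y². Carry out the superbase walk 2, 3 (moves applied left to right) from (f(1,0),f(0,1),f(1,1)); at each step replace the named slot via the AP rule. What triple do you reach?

start (-4,-1,-5) = (f(1,0),f(0,1),f(1,1))
replace slot 2: 2·((-4)+(-5)) − (-1) = -17 → (-4,-17,-5)
replace slot 3: 2·((-4)+(-17)) − (-5) = -37 → (-4,-17,-37)

-4,-17,-37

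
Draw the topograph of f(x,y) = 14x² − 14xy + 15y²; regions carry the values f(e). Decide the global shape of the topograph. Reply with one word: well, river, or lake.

D = b²−4ac = (-14)² − 4·14·15 = -644
D < 0 ⇒ definite ⇒ every region one sign ⇒ single well

well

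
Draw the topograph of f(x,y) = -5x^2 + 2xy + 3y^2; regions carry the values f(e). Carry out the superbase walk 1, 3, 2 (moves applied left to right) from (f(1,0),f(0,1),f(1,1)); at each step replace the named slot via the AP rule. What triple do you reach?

start (-5,3,0) = (f(1,0),f(0,1),f(1,1))
replace slot 1: 2·(3+0) − (-5) = 11 → (11,3,0)
replace slot 3: 2·(11+3) − 0 = 28 → (11,3,28)
replace slot 2: 2·(11+28) − 3 = 75 → (11,75,28)

11,75,28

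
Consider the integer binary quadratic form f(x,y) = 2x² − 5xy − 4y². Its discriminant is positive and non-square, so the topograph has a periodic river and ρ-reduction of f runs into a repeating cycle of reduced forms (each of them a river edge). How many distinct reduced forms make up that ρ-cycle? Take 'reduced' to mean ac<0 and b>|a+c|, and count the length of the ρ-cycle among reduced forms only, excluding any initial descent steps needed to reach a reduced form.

D = 57, ⌊√D⌋ = 7
descent: ρ → (-4,5,2)  [lands on river]
river: ρ → (2,7,-1)
river: ρ → (-1,7,2)
river: ρ → (2,5,-4)
river: ρ → (-4,3,3)
river: ρ → (3,3,-4)
ρ-cycle length = 6 (tail of 1 descent step not counted)

6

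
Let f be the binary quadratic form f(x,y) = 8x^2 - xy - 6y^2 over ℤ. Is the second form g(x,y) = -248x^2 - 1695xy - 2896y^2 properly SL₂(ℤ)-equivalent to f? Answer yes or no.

D₁ = 193, D₂ = 193
river cycle of f (length 30): (-6, 13, 1), (1, 13, -6), (-6, 11, 3), (3, 13, -2), (-2, 11, 9), (9, 7, -4), (-4, 9, 7), (7, 5, -6), (-6, 7, 6), (6, 5, -7), … (20 more)
river cycle of g (length 30): (-6, 13, 1), (1, 13, -6), (-6, 11, 3), (3, 13, -2), (-2, 11, 9), (9, 7, -4), (-4, 9, 7), (7, 5, -6), (-6, 7, 6), (6, 5, -7), … (20 more)
cycles coincide ⇒ equivalent

yes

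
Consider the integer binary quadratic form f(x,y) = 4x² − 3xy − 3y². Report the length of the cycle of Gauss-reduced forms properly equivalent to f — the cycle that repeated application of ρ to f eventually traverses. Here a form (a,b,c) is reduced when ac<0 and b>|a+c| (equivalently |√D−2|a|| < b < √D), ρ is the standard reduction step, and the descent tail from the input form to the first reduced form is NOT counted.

D = 57, ⌊√D⌋ = 7
descent: ρ → (-3,3,4)  [lands on river]
river: ρ → (4,5,-2)
river: ρ → (-2,7,1)
river: ρ → (1,7,-2)
river: ρ → (-2,5,4)
river: ρ → (4,3,-3)
ρ-cycle length = 6 (tail of 1 descent step not counted)

6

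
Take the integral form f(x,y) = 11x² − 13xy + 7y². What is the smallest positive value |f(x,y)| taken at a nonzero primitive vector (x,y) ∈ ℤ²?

translate: b→9 (≡-13 mod 22), so (11,-13,7)→(11,9,5)
flip: (11,9,5)→(5,-9,11)
translate: b→1 (≡-9 mod 10), so (5,-9,11)→(5,1,7)
reduced (well bottom): (5,1,7) with a≤c, −a<b≤a
well minimum = a = 5

5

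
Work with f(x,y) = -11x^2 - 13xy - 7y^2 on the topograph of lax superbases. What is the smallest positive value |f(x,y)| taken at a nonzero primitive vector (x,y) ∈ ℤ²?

translate: b→-9 (≡13 mod 22), so (11,13,7)→(11,-9,5)
flip: (11,-9,5)→(5,9,11)
translate: b→-1 (≡9 mod 10), so (5,9,11)→(5,-1,7)
reduced (well bottom): (5,-1,7) with a≤c, −a<b≤a
well minimum |f| = |-5| = 5 (negative-definite)

5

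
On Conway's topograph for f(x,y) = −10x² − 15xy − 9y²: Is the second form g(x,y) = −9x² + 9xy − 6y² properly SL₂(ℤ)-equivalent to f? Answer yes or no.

D₁ = -135, D₂ = -135
f is negative-definite; reduce −f:
−f: translate: b→-5 (≡15 mod 20), so (10,15,9)→(10,-5,4)
−f: flip: (10,-5,4)→(4,5,10)
−f: translate: b→-3 (≡5 mod 8), so (4,5,10)→(4,-3,9)
−f: reduced (well bottom): (4,-3,9) with a≤c, −a<b≤a
flip sign back: reduced form of f is (-4,3,-9)
g is negative-definite; reduce −g:
−g: translate: b→9 (≡-9 mod 18), so (9,-9,6)→(9,9,6)
−g: flip: (9,9,6)→(6,-9,9)
−g: translate: b→3 (≡-9 mod 12), so (6,-9,9)→(6,3,6)
−g: reduced (well bottom): (6,3,6) with a≤c, −a<b≤a
flip sign back: reduced form of g is (-6,-3,-6)
reduced forms (-4, 3, -9) vs (-6, -3, -6) ⇒ inequivalent

no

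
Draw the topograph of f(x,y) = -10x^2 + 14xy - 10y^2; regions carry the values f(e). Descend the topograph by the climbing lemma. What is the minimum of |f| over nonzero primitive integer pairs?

translate: b→6 (≡-14 mod 20), so (10,-14,10)→(10,6,6)
flip: (10,6,6)→(6,-6,10)
translate: b→6 (≡-6 mod 12), so (6,-6,10)→(6,6,10)
reduced (well bottom): (6,6,10) with a≤c, −a<b≤a
well minimum |f| = |-6| = 6 (negative-definite)

6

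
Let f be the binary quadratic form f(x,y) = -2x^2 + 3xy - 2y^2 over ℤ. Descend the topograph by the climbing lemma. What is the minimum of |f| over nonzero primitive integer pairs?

translate: b→1 (≡-3 mod 4), so (2,-3,2)→(2,1,1)
flip: (2,1,1)→(1,-1,2)
translate: b→1 (≡-1 mod 2), so (1,-1,2)→(1,1,2)
reduced (well bottom): (1,1,2) with a≤c, −a<b≤a
well minimum |f| = |-1| = 1 (negative-definite)

1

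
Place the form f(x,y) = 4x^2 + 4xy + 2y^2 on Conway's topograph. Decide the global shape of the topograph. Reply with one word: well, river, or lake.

D = b²−4ac = 4² − 4·4·2 = -16
D < 0 ⇒ definite ⇒ every region one sign ⇒ single well

well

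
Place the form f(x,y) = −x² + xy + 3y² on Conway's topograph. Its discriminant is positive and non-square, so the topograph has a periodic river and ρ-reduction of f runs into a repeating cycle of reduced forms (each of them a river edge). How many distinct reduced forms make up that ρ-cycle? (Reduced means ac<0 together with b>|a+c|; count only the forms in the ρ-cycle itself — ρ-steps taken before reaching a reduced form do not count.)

D = 13, ⌊√D⌋ = 3
descent: ρ → (3,-1,-1)
descent: ρ → (-1,3,1)  [lands on river]
river: ρ → (1,3,-1)
ρ-cycle length = 2 (tail of 2 descent steps not counted)

2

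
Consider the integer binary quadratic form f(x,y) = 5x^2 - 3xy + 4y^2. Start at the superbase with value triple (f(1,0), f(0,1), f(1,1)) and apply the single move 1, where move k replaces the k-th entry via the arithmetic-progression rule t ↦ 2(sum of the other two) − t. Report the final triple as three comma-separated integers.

start (5,4,6) = (f(1,0),f(0,1),f(1,1))
replace slot 1: 2·(4+6) − 5 = 15 → (15,4,6)

15,4,6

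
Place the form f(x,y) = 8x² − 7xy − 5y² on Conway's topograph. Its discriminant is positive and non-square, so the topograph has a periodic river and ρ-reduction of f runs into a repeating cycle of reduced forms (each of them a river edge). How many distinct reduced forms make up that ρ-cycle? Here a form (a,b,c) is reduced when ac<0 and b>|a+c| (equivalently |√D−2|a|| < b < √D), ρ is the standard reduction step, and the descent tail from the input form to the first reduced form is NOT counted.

D = 209, ⌊√D⌋ = 14
descent: ρ → (-5,7,8)  [lands on river]
river: ρ → (8,9,-4)
river: ρ → (-4,7,10)
river: ρ → (10,13,-1)
river: ρ → (-1,13,10)
river: ρ → (10,7,-4)
river: ρ → (-4,9,8)
river: ρ → (8,7,-5)
river: ρ → (-5,13,2)
river: ρ → (2,11,-11)
river: ρ → (-11,11,2)
river: ρ → (2,13,-5)
ρ-cycle length = 12 (tail of 1 descent step not counted)

12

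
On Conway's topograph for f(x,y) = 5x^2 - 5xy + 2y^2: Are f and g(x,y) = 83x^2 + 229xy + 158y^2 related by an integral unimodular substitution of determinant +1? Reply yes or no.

D₁ = -15, D₂ = -15
f: translate: b→5 (≡-5 mod 10), so (5,-5,2)→(5,5,2)
f: flip: (5,5,2)→(2,-5,5)
f: translate: b→-1 (≡-5 mod 4), so (2,-5,5)→(2,-1,2)
f: flip: (2,-1,2)→(2,1,2)
f: reduced (well bottom): (2,1,2) with a≤c, −a<b≤a
g: translate: b→63 (≡229 mod 166), so (83,229,158)→(83,63,12)
g: flip: (83,63,12)→(12,-63,83)
g: translate: b→9 (≡-63 mod 24), so (12,-63,83)→(12,9,2)
g: flip: (12,9,2)→(2,-9,12)
g: translate: b→-1 (≡-9 mod 4), so (2,-9,12)→(2,-1,2)
g: flip: (2,-1,2)→(2,1,2)
g: reduced (well bottom): (2,1,2) with a≤c, −a<b≤a
reduced forms (2, 1, 2) vs (2, 1, 2) ⇒ equivalent

yes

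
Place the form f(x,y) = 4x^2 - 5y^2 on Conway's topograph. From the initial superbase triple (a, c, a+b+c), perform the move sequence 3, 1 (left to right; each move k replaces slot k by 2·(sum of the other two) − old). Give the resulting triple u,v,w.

start (4,-5,-1) = (f(1,0),f(0,1),f(1,1))
replace slot 3: 2·(4+(-5)) − (-1) = -1 → (4,-5,-1)
replace slot 1: 2·((-5)+(-1)) − 4 = -16 → (-16,-5,-1)

-16,-5,-1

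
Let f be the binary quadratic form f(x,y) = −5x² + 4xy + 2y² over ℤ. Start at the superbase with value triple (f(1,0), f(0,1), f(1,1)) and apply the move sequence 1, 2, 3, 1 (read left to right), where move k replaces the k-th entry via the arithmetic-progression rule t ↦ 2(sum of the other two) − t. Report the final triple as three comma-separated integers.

start (-5,2,1) = (f(1,0),f(0,1),f(1,1))
replace slot 1: 2·(2+1) − (-5) = 11 → (11,2,1)
replace slot 2: 2·(11+1) − 2 = 22 → (11,22,1)
replace slot 3: 2·(11+22) − 1 = 65 → (11,22,65)
replace slot 1: 2·(22+65) − 11 = 163 → (163,22,65)

163,22,65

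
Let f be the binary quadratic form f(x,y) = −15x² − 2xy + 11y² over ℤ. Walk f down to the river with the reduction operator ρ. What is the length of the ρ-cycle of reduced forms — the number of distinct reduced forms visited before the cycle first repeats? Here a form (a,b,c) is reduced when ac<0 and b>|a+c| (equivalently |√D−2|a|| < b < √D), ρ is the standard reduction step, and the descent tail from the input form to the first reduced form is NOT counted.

D = 664, ⌊√D⌋ = 25
descent: ρ → (11,24,-2)  [lands on river]
river: ρ → (-2,24,11)
river: ρ → (11,20,-6)
river: ρ → (-6,16,17)
river: ρ → (17,18,-5)
river: ρ → (-5,22,9)
river: ρ → (9,14,-13)
river: ρ → (-13,12,10)
river: ρ → (10,8,-15)
river: ρ → (-15,22,3)
river: ρ → (3,20,-22)
river: ρ → (-22,24,1)
river: ρ → (1,24,-22)
river: ρ → (-22,20,3)
river: ρ → (3,22,-15)
river: ρ → (-15,8,10)
river: ρ → (10,12,-13)
river: ρ → (-13,14,9)
river: ρ → (9,22,-5)
river: ρ → (-5,18,17)
river: ρ → (17,16,-6)
river: ρ → (-6,20,11)
ρ-cycle length = 22 (tail of 1 descent step not counted)

22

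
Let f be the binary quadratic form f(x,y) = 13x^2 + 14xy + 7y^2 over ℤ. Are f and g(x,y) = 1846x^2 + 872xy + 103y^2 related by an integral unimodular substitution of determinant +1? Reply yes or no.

D₁ = -168, D₂ = -168
f: translate: b→-12 (≡14 mod 26), so (13,14,7)→(13,-12,6)
f: flip: (13,-12,6)→(6,12,13)
f: translate: b→0 (≡12 mod 12), so (6,12,13)→(6,0,7)
f: reduced (well bottom): (6,0,7) with a≤c, −a<b≤a
g: flip: (1846,872,103)→(103,-872,1846)
g: translate: b→-48 (≡-872 mod 206), so (103,-872,1846)→(103,-48,6)
g: flip: (103,-48,6)→(6,48,103)
g: translate: b→0 (≡48 mod 12), so (6,48,103)→(6,0,7)
g: reduced (well bottom): (6,0,7) with a≤c, −a<b≤a
reduced forms (6, 0, 7) vs (6, 0, 7) ⇒ equivalent

yes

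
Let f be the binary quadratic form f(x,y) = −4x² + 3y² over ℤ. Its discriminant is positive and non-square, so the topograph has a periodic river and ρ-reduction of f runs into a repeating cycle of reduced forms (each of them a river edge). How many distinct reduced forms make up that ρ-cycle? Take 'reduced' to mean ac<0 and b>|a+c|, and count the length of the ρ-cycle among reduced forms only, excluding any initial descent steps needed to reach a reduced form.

D = 48, ⌊√D⌋ = 6
descent: ρ → (3,6,-1)  [lands on river]
river: ρ → (-1,6,3)
ρ-cycle length = 2 (tail of 1 descent step not counted)

2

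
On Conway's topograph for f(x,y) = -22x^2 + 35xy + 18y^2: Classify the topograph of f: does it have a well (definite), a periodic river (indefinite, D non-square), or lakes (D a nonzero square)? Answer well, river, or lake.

D = b²−4ac = 35² − 4·(-22)·18 = 2809
D = 53² is a perfect square ⇒ form factors over ℤ ⇒ lakes

lake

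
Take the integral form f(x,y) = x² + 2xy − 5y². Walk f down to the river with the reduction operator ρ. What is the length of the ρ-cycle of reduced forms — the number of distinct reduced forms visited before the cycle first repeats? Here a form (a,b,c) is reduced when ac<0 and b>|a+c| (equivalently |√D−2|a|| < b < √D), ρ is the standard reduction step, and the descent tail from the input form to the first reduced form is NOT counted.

D = 24, ⌊√D⌋ = 4
descent: ρ → (-5,-2,1)
descent: ρ → (1,4,-2)  [lands on river]
river: ρ → (-2,4,1)
ρ-cycle length = 2 (tail of 2 descent steps not counted)

2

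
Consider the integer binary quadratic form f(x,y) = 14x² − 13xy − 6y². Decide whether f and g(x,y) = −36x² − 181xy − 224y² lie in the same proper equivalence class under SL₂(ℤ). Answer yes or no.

D₁ = 505, D₂ = 505
river cycle of f (length 8): (-6, 13, 14), (14, 15, -5), (-5, 15, 14), (14, 13, -6), (-6, 11, 16), (16, 21, -1), (-1, 21, 16), (16, 11, -6)
river cycle of g (length 8): (-5, 15, 14), (14, 13, -6), (-6, 11, 16), (16, 21, -1), (-1, 21, 16), (16, 11, -6), (-6, 13, 14), (14, 15, -5)
cycles coincide ⇒ equivalent

yes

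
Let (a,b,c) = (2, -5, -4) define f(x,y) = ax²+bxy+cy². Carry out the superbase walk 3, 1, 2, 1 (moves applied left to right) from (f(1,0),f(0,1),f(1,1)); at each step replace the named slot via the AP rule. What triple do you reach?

start (2,-4,-7) = (f(1,0),f(0,1),f(1,1))
replace slot 3: 2·(2+(-4)) − (-7) = 3 → (2,-4,3)
replace slot 1: 2·((-4)+3) − 2 = -4 → (-4,-4,3)
replace slot 2: 2·((-4)+3) − (-4) = 2 → (-4,2,3)
replace slot 1: 2·(2+3) − (-4) = 14 → (14,2,3)

14,2,3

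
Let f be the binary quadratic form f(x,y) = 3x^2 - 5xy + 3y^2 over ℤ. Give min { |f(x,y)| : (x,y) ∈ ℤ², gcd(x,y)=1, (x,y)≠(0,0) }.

translate: b→1 (≡-5 mod 6), so (3,-5,3)→(3,1,1)
flip: (3,1,1)→(1,-1,3)
translate: b→1 (≡-1 mod 2), so (1,-1,3)→(1,1,3)
reduced (well bottom): (1,1,3) with a≤c, −a<b≤a
well minimum = a = 1

1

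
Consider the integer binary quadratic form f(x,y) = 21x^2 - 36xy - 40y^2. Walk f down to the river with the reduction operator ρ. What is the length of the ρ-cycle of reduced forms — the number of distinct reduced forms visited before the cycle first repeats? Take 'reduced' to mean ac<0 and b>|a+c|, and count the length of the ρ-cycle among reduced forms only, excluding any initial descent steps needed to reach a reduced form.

D = 4656, ⌊√D⌋ = 68
descent: ρ → (-40,36,21)  [lands on river]
river: ρ → (21,48,-28)
river: ρ → (-28,64,5)
river: ρ → (5,66,-15)
river: ρ → (-15,54,29)
river: ρ → (29,62,-7)
river: ρ → (-7,64,20)
river: ρ → (20,56,-19)
river: ρ → (-19,58,17)
river: ρ → (17,44,-40)
ρ-cycle length = 10 (tail of 1 descent step not counted)

10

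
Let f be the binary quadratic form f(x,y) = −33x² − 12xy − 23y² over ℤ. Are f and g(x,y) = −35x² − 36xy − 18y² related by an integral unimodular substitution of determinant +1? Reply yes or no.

D₁ = -2892, D₂ = -1224
discriminants differ ⇒ not SL₂(ℤ)-equivalent

no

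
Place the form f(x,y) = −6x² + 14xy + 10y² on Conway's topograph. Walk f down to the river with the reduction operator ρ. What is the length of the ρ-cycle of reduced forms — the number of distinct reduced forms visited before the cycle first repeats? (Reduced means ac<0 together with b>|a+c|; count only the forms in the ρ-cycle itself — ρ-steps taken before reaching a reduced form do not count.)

D = 436, ⌊√D⌋ = 20
river: ρ → (10,6,-10)
river: ρ → (-10,14,6)
river: ρ → (6,10,-14)
river: ρ → (-14,18,2)
river: ρ → (2,18,-14)
river: ρ → (-14,10,6)
river: ρ → (6,14,-10)
river: ρ → (-10,6,10)
river: ρ → (10,14,-6)
river: ρ → (-6,10,14)
river: ρ → (14,18,-2)
river: ρ → (-2,18,14)
river: ρ → (14,10,-6)
river: ρ → (-6,14,10)
ρ-cycle length = 14 (tail of 0 descent steps not counted)

14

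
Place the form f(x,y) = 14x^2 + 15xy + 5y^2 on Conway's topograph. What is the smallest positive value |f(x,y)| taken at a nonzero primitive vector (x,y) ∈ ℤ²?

translate: b→-13 (≡15 mod 28), so (14,15,5)→(14,-13,4)
flip: (14,-13,4)→(4,13,14)
translate: b→-3 (≡13 mod 8), so (4,13,14)→(4,-3,4)
flip: (4,-3,4)→(4,3,4)
reduced (well bottom): (4,3,4) with a≤c, −a<b≤a
well minimum = a = 4

4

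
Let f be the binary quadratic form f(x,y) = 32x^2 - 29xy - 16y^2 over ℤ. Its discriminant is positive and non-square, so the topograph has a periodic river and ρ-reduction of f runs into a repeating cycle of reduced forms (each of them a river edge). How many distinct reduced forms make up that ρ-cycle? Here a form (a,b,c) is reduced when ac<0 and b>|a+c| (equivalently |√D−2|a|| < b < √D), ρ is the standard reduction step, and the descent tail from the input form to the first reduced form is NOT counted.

D = 2889, ⌊√D⌋ = 53
descent: ρ → (-16,29,32)  [lands on river]
river: ρ → (32,35,-13)
river: ρ → (-13,43,20)
river: ρ → (20,37,-19)
river: ρ → (-19,39,18)
river: ρ → (18,33,-25)
river: ρ → (-25,17,26)
river: ρ → (26,35,-16)
ρ-cycle length = 8 (tail of 1 descent step not counted)

8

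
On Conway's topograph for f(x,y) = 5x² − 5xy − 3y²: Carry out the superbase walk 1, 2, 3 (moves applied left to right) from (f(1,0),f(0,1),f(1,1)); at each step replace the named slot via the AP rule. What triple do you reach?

start (5,-3,-3) = (f(1,0),f(0,1),f(1,1))
replace slot 1: 2·((-3)+(-3)) − 5 = -17 → (-17,-3,-3)
replace slot 2: 2·((-17)+(-3)) − (-3) = -37 → (-17,-37,-3)
replace slot 3: 2·((-17)+(-37)) − (-3) = -105 → (-17,-37,-105)

-17,-37,-105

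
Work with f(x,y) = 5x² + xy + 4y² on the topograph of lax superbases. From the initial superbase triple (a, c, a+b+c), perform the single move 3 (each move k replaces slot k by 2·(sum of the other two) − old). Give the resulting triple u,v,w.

start (5,4,10) = (f(1,0),f(0,1),f(1,1))
replace slot 3: 2·(5+4) − 10 = 8 → (5,4,8)

5,4,8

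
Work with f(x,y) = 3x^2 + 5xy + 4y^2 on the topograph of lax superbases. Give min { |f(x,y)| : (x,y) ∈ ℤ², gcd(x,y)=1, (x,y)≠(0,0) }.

translate: b→-1 (≡5 mod 6), so (3,5,4)→(3,-1,2)
flip: (3,-1,2)→(2,1,3)
reduced (well bottom): (2,1,3) with a≤c, −a<b≤a
well minimum = a = 2

2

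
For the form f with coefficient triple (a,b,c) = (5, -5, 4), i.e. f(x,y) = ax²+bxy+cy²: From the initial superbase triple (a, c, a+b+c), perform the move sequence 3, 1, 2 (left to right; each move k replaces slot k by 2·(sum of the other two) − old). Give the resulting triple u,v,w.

start (5,4,4) = (f(1,0),f(0,1),f(1,1))
replace slot 3: 2·(5+4) − 4 = 14 → (5,4,14)
replace slot 1: 2·(4+14) − 5 = 31 → (31,4,14)
replace slot 2: 2·(31+14) − 4 = 86 → (31,86,14)

31,86,14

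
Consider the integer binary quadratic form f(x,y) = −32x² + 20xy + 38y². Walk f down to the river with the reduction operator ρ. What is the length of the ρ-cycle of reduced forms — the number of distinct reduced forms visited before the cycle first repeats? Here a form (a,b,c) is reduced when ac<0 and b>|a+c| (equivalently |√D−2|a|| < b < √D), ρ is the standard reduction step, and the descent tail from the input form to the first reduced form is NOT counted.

D = 5264, ⌊√D⌋ = 72
river: ρ → (38,56,-14)
river: ρ → (-14,56,38)
river: ρ → (38,20,-32)
river: ρ → (-32,44,26)
river: ρ → (26,60,-16)
river: ρ → (-16,68,10)
river: ρ → (10,72,-2)
river: ρ → (-2,72,10)
river: ρ → (10,68,-16)
river: ρ → (-16,60,26)
river: ρ → (26,44,-32)
river: ρ → (-32,20,38)
ρ-cycle length = 12 (tail of 0 descent steps not counted)

12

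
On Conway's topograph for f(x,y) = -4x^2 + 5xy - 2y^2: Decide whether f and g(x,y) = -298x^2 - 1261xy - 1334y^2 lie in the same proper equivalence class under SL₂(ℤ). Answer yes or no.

D₁ = -7, D₂ = -7
f is negative-definite; reduce −f:
−f: translate: b→3 (≡-5 mod 8), so (4,-5,2)→(4,3,1)
−f: flip: (4,3,1)→(1,-3,4)
−f: translate: b→1 (≡-3 mod 2), so (1,-3,4)→(1,1,2)
−f: reduced (well bottom): (1,1,2) with a≤c, −a<b≤a
flip sign back: reduced form of f is (-1,-1,-2)
g is negative-definite; reduce −g:
−g: translate: b→69 (≡1261 mod 596), so (298,1261,1334)→(298,69,4)
−g: flip: (298,69,4)→(4,-69,298)
−g: translate: b→3 (≡-69 mod 8), so (4,-69,298)→(4,3,1)
−g: flip: (4,3,1)→(1,-3,4)
−g: translate: b→1 (≡-3 mod 2), so (1,-3,4)→(1,1,2)
−g: reduced (well bottom): (1,1,2) with a≤c, −a<b≤a
flip sign back: reduced form of g is (-1,-1,-2)
reduced forms (-1, -1, -2) vs (-1, -1, -2) ⇒ equivalent

yes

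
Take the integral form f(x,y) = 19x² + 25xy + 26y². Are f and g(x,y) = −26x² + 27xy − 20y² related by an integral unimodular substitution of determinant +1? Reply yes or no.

D₁ = -1351, D₂ = -1351
f: translate: b→-13 (≡25 mod 38), so (19,25,26)→(19,-13,20)
f: reduced (well bottom): (19,-13,20) with a≤c, −a<b≤a
g is negative-definite; reduce −g:
−g: translate: b→25 (≡-27 mod 52), so (26,-27,20)→(26,25,19)
−g: flip: (26,25,19)→(19,-25,26)
−g: translate: b→13 (≡-25 mod 38), so (19,-25,26)→(19,13,20)
−g: reduced (well bottom): (19,13,20) with a≤c, −a<b≤a
flip sign back: reduced form of g is (-19,-13,-20)
reduced forms (19, -13, 20) vs (-19, -13, -20) ⇒ inequivalent

no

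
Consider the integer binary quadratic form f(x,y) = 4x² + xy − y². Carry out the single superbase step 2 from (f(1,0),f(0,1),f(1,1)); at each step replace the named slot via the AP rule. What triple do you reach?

start (4,-1,4) = (f(1,0),f(0,1),f(1,1))
replace slot 2: 2·(4+4) − (-1) = 17 → (4,17,4)

4,17,4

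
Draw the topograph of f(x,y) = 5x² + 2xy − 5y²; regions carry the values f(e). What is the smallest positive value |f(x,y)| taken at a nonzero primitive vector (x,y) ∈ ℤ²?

river: ρ → (-5,8,2)
river: ρ → (2,8,-5)
river: ρ → (-5,2,5)
river: ρ → (5,8,-2)
river: ρ → (-2,8,5)
river: ρ → (5,2,-5)
closes: descent 0, river 6
min |a| on river = 2

2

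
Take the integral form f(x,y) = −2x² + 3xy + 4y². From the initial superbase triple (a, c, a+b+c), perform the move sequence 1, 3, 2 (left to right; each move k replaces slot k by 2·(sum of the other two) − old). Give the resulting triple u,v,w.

start (-2,4,5) = (f(1,0),f(0,1),f(1,1))
replace slot 1: 2·(4+5) − (-2) = 20 → (20,4,5)
replace slot 3: 2·(20+4) − 5 = 43 → (20,4,43)
replace slot 2: 2·(20+43) − 4 = 122 → (20,122,43)

20,122,43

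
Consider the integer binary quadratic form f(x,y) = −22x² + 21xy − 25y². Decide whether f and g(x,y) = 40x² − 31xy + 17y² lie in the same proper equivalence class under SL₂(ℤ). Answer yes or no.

D₁ = -1759, D₂ = -1759
f is negative-definite; reduce −f:
−f: reduced (well bottom): (22,-21,25) with a≤c, −a<b≤a
flip sign back: reduced form of f is (-22,21,-25)
g: flip: (40,-31,17)→(17,31,40)
g: translate: b→-3 (≡31 mod 34), so (17,31,40)→(17,-3,26)
g: reduced (well bottom): (17,-3,26) with a≤c, −a<b≤a
reduced forms (-22, 21, -25) vs (17, -3, 26) ⇒ inequivalent

no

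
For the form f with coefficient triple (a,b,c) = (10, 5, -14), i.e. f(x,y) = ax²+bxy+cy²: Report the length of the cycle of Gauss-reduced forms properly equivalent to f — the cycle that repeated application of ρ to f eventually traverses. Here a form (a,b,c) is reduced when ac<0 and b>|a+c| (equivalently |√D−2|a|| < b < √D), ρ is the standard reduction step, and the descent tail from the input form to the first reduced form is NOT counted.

D = 585, ⌊√D⌋ = 24
river: ρ → (-14,23,1)
river: ρ → (1,23,-14)
river: ρ → (-14,5,10)
river: ρ → (10,15,-9)
river: ρ → (-9,21,4)
river: ρ → (4,19,-14)
river: ρ → (-14,9,9)
river: ρ → (9,9,-14)
river: ρ → (-14,19,4)
river: ρ → (4,21,-9)
river: ρ → (-9,15,10)
river: ρ → (10,5,-14)
ρ-cycle length = 12 (tail of 0 descent steps not counted)

12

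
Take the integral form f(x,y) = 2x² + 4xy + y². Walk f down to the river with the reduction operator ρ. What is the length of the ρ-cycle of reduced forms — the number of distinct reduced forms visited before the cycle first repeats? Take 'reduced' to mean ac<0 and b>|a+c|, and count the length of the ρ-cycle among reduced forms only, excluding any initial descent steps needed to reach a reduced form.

D = 8, ⌊√D⌋ = 2
descent: ρ → (1,2,-1)  [lands on river]
river: ρ → (-1,2,1)
ρ-cycle length = 2 (tail of 1 descent step not counted)

2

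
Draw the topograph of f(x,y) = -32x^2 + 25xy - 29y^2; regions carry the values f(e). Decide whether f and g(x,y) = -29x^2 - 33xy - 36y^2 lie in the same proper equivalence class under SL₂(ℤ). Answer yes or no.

D₁ = -3087, D₂ = -3087
f is negative-definite; reduce −f:
−f: flip: (32,-25,29)→(29,25,32)
−f: reduced (well bottom): (29,25,32) with a≤c, −a<b≤a
flip sign back: reduced form of f is (-29,-25,-32)
g is negative-definite; reduce −g:
−g: translate: b→-25 (≡33 mod 58), so (29,33,36)→(29,-25,32)
−g: reduced (well bottom): (29,-25,32) with a≤c, −a<b≤a
flip sign back: reduced form of g is (-29,25,-32)
reduced forms (-29, -25, -32) vs (-29, 25, -32) ⇒ inequivalent

no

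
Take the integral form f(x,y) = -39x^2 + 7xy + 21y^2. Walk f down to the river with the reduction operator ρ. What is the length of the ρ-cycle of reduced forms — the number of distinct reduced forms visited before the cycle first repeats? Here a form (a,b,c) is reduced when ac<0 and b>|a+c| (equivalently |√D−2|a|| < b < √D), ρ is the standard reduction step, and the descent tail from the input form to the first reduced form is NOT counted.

D = 3325, ⌊√D⌋ = 57
descent: ρ → (21,35,-25)  [lands on river]
river: ρ → (-25,15,31)
river: ρ → (31,47,-9)
river: ρ → (-9,43,41)
river: ρ → (41,39,-11)
river: ρ → (-11,49,21)
ρ-cycle length = 6 (tail of 1 descent step not counted)

6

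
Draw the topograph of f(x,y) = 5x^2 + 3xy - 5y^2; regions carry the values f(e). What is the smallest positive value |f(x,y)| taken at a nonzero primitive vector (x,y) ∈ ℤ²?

river: ρ → (-5,7,3)
river: ρ → (3,5,-7)
river: ρ → (-7,9,1)
river: ρ → (1,9,-7)
river: ρ → (-7,5,3)
river: ρ → (3,7,-5)
river: ρ → (-5,3,5)
river: ρ → (5,7,-3)
river: ρ → (-3,5,7)
river: ρ → (7,9,-1)
river: ρ → (-1,9,7)
river: ρ → (7,5,-3)
river: ρ → (-3,7,5)
river: ρ → (5,3,-5)
closes: descent 0, river 14
min |a| on river = 1

1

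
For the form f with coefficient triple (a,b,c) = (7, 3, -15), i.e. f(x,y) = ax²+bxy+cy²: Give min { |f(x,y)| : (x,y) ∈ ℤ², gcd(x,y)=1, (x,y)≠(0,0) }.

descent: ρ → (-15,-3,7)
descent: ρ → (7,17,-5)  [lands on river]
river: ρ → (-5,13,13)
river: ρ → (13,13,-5)
river: ρ → (-5,17,7)
river: ρ → (7,11,-11)
river: ρ → (-11,11,7)
closes: descent 2, river 6
min |a| on river = 5

5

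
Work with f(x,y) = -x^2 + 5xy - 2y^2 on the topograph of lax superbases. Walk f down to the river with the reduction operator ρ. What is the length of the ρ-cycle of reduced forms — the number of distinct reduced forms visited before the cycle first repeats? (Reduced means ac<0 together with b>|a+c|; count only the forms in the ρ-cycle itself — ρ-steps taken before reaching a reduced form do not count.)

D = 17, ⌊√D⌋ = 4
descent: ρ → (-2,3,1)  [lands on river]
river: ρ → (1,3,-2)
river: ρ → (-2,1,2)
river: ρ → (2,3,-1)
river: ρ → (-1,3,2)
river: ρ → (2,1,-2)
ρ-cycle length = 6 (tail of 1 descent step not counted)

6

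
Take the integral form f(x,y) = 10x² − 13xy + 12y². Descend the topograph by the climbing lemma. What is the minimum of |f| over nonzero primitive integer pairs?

translate: b→7 (≡-13 mod 20), so (10,-13,12)→(10,7,9)
flip: (10,7,9)→(9,-7,10)
reduced (well bottom): (9,-7,10) with a≤c, −a<b≤a
well minimum = a = 9

9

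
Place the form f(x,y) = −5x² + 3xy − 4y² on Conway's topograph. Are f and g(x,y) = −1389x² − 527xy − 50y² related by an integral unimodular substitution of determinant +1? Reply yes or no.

D₁ = -71, D₂ = -71
f is negative-definite; reduce −f:
−f: flip: (5,-3,4)→(4,3,5)
−f: reduced (well bottom): (4,3,5) with a≤c, −a<b≤a
flip sign back: reduced form of f is (-4,-3,-5)
g is negative-definite; reduce −g:
−g: flip: (1389,527,50)→(50,-527,1389)
−g: translate: b→-27 (≡-527 mod 100), so (50,-527,1389)→(50,-27,4)
−g: flip: (50,-27,4)→(4,27,50)
−g: translate: b→3 (≡27 mod 8), so (4,27,50)→(4,3,5)
−g: reduced (well bottom): (4,3,5) with a≤c, −a<b≤a
flip sign back: reduced form of g is (-4,-3,-5)
reduced forms (-4, -3, -5) vs (-4, -3, -5) ⇒ equivalent

yes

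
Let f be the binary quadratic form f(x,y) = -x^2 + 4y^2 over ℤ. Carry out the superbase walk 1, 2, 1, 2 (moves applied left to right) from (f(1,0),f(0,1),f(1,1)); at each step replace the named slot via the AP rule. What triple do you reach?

start (-1,4,3) = (f(1,0),f(0,1),f(1,1))
replace slot 1: 2·(4+3) − (-1) = 15 → (15,4,3)
replace slot 2: 2·(15+3) − 4 = 32 → (15,32,3)
replace slot 1: 2·(32+3) − 15 = 55 → (55,32,3)
replace slot 2: 2·(55+3) − 32 = 84 → (55,84,3)

55,84,3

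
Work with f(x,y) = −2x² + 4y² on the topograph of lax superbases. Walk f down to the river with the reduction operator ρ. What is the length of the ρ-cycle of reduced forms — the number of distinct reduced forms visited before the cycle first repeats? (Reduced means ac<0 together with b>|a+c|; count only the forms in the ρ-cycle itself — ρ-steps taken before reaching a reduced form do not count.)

D = 32, ⌊√D⌋ = 5
descent: ρ → (4,0,-2)
descent: ρ → (-2,4,2)  [lands on river]
river: ρ → (2,4,-2)
ρ-cycle length = 2 (tail of 2 descent steps not counted)

2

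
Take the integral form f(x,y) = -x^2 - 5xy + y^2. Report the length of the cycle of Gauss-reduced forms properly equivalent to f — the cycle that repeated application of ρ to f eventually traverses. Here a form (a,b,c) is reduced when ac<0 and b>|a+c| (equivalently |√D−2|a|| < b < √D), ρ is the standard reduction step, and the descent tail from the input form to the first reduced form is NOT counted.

D = 29, ⌊√D⌋ = 5
descent: ρ → (1,5,-1)  [lands on river]
river: ρ → (-1,5,1)
ρ-cycle length = 2 (tail of 1 descent step not counted)

2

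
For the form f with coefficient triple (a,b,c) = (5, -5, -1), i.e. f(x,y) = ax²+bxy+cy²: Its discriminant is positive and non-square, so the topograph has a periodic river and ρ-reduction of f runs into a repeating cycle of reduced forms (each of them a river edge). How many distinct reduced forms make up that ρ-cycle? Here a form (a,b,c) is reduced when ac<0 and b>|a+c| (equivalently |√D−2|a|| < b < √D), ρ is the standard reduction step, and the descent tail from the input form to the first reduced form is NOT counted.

D = 45, ⌊√D⌋ = 6
descent: ρ → (-1,5,5)  [lands on river]
river: ρ → (5,5,-1)
ρ-cycle length = 2 (tail of 1 descent step not counted)

2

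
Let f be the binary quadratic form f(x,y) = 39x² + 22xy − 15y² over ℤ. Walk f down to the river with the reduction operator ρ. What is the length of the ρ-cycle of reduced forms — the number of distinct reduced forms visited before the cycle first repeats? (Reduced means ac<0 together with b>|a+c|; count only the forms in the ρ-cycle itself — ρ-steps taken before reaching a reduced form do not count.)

D = 2824, ⌊√D⌋ = 53
descent: ρ → (-15,38,23)  [lands on river]
river: ρ → (23,8,-30)
river: ρ → (-30,52,1)
river: ρ → (1,52,-30)
river: ρ → (-30,8,23)
river: ρ → (23,38,-15)
river: ρ → (-15,52,2)
river: ρ → (2,52,-15)
ρ-cycle length = 8 (tail of 1 descent step not counted)

8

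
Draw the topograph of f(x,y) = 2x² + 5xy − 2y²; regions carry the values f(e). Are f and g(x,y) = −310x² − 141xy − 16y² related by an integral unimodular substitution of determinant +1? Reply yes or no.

D₁ = 41, D₂ = 41
river cycle of f (length 10): (-2, 3, 4), (4, 5, -1), (-1, 5, 4), (4, 3, -2), (-2, 5, 2), (2, 3, -4), (-4, 5, 1), (1, 5, -4), (-4, 3, 2), (2, 5, -2)
river cycle of g (length 10): (-2, 3, 4), (4, 5, -1), (-1, 5, 4), (4, 3, -2), (-2, 5, 2), (2, 3, -4), (-4, 5, 1), (1, 5, -4), (-4, 3, 2), (2, 5, -2)
cycles coincide ⇒ equivalent

yes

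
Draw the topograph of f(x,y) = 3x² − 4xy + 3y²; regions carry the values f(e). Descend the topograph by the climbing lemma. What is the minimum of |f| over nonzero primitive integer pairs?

translate: b→2 (≡-4 mod 6), so (3,-4,3)→(3,2,2)
flip: (3,2,2)→(2,-2,3)
translate: b→2 (≡-2 mod 4), so (2,-2,3)→(2,2,3)
reduced (well bottom): (2,2,3) with a≤c, −a<b≤a
well minimum = a = 2

2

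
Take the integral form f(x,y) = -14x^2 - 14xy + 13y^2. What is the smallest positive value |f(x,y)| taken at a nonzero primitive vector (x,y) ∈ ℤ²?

descent: ρ → (13,14,-14)  [lands on river]
river: ρ → (-14,14,13)
river: ρ → (13,12,-15)
river: ρ → (-15,18,10)
river: ρ → (10,22,-11)
river: ρ → (-11,22,10)
river: ρ → (10,18,-15)
river: ρ → (-15,12,13)
closes: descent 1, river 8
min |a| on river = 10

10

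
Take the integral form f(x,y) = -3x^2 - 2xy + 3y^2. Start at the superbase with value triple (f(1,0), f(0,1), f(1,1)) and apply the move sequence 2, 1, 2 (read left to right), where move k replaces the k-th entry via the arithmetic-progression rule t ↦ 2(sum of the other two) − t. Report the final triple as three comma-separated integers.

start (-3,3,-2) = (f(1,0),f(0,1),f(1,1))
replace slot 2: 2·((-3)+(-2)) − 3 = -13 → (-3,-13,-2)
replace slot 1: 2·((-13)+(-2)) − (-3) = -27 → (-27,-13,-2)
replace slot 2: 2·((-27)+(-2)) − (-13) = -45 → (-27,-45,-2)

-27,-45,-2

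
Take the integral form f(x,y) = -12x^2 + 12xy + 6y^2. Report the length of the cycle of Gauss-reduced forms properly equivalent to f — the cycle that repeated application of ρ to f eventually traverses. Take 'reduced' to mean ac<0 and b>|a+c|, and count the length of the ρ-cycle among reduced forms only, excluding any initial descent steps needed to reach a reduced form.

D = 432, ⌊√D⌋ = 20
river: ρ → (6,12,-12)
river: ρ → (-12,12,6)
ρ-cycle length = 2 (tail of 0 descent steps not counted)

2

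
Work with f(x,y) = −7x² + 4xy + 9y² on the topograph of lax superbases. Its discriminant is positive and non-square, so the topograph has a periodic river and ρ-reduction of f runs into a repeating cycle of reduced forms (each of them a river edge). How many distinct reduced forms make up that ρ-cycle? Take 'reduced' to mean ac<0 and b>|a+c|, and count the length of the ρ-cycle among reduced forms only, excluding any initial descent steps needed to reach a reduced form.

D = 268, ⌊√D⌋ = 16
river: ρ → (9,14,-2)
river: ρ → (-2,14,9)
river: ρ → (9,4,-7)
river: ρ → (-7,10,6)
river: ρ → (6,14,-3)
river: ρ → (-3,16,1)
river: ρ → (1,16,-3)
river: ρ → (-3,14,6)
river: ρ → (6,10,-7)
river: ρ → (-7,4,9)
ρ-cycle length = 10 (tail of 0 descent steps not counted)

10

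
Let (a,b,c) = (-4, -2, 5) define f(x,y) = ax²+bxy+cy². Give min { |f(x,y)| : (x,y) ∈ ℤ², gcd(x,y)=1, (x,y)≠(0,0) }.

descent: ρ → (5,2,-4)  [lands on river]
river: ρ → (-4,6,3)
river: ρ → (3,6,-4)
river: ρ → (-4,2,5)
river: ρ → (5,8,-1)
river: ρ → (-1,8,5)
closes: descent 1, river 6
min |a| on river = 1

1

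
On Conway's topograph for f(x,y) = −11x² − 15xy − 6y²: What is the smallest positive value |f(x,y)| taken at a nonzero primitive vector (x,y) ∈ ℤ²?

translate: b→-7 (≡15 mod 22), so (11,15,6)→(11,-7,2)
flip: (11,-7,2)→(2,7,11)
translate: b→-1 (≡7 mod 4), so (2,7,11)→(2,-1,5)
reduced (well bottom): (2,-1,5) with a≤c, −a<b≤a
well minimum |f| = |-2| = 2 (negative-definite)

2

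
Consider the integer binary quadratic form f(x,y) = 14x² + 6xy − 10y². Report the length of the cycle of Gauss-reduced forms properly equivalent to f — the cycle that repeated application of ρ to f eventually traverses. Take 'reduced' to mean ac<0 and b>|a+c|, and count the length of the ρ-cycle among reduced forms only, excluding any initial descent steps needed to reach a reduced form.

D = 596, ⌊√D⌋ = 24
river: ρ → (-10,14,10)
river: ρ → (10,6,-14)
river: ρ → (-14,22,2)
river: ρ → (2,22,-14)
river: ρ → (-14,6,10)
river: ρ → (10,14,-10)
river: ρ → (-10,6,14)
river: ρ → (14,22,-2)
river: ρ → (-2,22,14)
river: ρ → (14,6,-10)
ρ-cycle length = 10 (tail of 0 descent steps not counted)

10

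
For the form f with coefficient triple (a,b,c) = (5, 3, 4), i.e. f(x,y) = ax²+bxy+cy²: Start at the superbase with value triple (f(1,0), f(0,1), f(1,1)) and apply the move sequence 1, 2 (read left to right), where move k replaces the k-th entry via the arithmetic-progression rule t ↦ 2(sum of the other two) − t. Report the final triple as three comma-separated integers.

start (5,4,12) = (f(1,0),f(0,1),f(1,1))
replace slot 1: 2·(4+12) − 5 = 27 → (27,4,12)
replace slot 2: 2·(27+12) − 4 = 74 → (27,74,12)

27,74,12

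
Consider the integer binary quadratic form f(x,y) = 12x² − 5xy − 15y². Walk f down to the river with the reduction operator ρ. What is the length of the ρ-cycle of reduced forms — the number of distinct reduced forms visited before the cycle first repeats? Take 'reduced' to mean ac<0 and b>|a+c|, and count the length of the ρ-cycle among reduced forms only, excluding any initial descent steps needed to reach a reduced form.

D = 745, ⌊√D⌋ = 27
descent: ρ → (-15,5,12)  [lands on river]
river: ρ → (12,19,-8)
river: ρ → (-8,13,18)
river: ρ → (18,23,-3)
river: ρ → (-3,25,10)
river: ρ → (10,15,-13)
river: ρ → (-13,11,12)
river: ρ → (12,13,-12)
river: ρ → (-12,11,13)
river: ρ → (13,15,-10)
river: ρ → (-10,25,3)
river: ρ → (3,23,-18)
river: ρ → (-18,13,8)
river: ρ → (8,19,-12)
river: ρ → (-12,5,15)
river: ρ → (15,25,-2)
river: ρ → (-2,27,2)
river: ρ → (2,25,-15)
ρ-cycle length = 18 (tail of 1 descent step not counted)

18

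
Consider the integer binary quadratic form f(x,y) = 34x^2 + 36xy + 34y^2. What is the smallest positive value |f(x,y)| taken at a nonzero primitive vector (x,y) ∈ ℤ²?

translate: b→-32 (≡36 mod 68), so (34,36,34)→(34,-32,32)
flip: (34,-32,32)→(32,32,34)
reduced (well bottom): (32,32,34) with a≤c, −a<b≤a
well minimum = a = 32

32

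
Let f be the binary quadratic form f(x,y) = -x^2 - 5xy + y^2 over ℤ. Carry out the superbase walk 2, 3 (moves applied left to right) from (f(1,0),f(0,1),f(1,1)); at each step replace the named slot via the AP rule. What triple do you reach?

start (-1,1,-5) = (f(1,0),f(0,1),f(1,1))
replace slot 2: 2·((-1)+(-5)) − 1 = -13 → (-1,-13,-5)
replace slot 3: 2·((-1)+(-13)) − (-5) = -23 → (-1,-13,-23)

-1,-13,-23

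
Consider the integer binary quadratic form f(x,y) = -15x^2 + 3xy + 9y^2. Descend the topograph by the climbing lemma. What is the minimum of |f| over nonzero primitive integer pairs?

descent: ρ → (9,15,-9)  [lands on river]
river: ρ → (-9,21,3)
river: ρ → (3,21,-9)
river: ρ → (-9,15,9)
river: ρ → (9,21,-3)
river: ρ → (-3,21,9)
closes: descent 1, river 6
min |a| on river = 3

3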